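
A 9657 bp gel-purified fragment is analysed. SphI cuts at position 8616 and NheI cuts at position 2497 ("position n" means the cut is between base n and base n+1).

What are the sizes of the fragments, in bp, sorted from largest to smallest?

6119, 2497, 1041 bp

Combined cut positions (sorted): 2497, 8616.
Linear molecule, 2 cuts → 3 fragments:
  2497 − 0 = 2497 bp
  8616 − 2497 = 6119 bp
  9657 − 8616 = 1041 bp
Sorted largest to smallest: 6119, 2497, 1041 bp.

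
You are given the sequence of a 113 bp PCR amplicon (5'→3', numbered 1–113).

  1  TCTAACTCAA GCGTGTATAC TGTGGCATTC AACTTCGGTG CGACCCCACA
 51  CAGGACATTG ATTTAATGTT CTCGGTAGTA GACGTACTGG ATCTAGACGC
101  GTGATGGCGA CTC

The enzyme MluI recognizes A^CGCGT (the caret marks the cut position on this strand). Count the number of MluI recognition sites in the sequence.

1

ACGCGT occurs starting at position 97.
MluI cuts at 1 site.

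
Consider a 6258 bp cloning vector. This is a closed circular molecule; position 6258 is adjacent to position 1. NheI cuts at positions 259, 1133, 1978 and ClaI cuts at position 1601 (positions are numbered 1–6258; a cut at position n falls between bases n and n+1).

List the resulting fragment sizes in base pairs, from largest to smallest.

Combined cut positions (sorted): 259, 1133, 1601, 1978.
Circular molecule, 4 cuts → 4 fragments:
  1133 − 259 = 874 bp
  1601 − 1133 = 468 bp
  1978 − 1601 = 377 bp
  wrap: 6258 − 1978 + 259 = 4539 bp
Sorted largest to smallest: 4539, 874, 468, 377 bp.

4539, 874, 468, 377 bp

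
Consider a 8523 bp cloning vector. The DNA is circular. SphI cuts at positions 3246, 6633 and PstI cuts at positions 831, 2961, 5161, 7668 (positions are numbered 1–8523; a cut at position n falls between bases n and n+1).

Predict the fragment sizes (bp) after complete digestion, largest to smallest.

2130, 1915, 1686, 1472, 1035, 285 bp

Combined cut positions (sorted): 831, 2961, 3246, 5161, 6633, 7668.
Circular molecule, 6 cuts → 6 fragments:
  2961 − 831 = 2130 bp
  3246 − 2961 = 285 bp
  5161 − 3246 = 1915 bp
  6633 − 5161 = 1472 bp
  7668 − 6633 = 1035 bp
  wrap: 8523 − 7668 + 831 = 1686 bp
Sorted largest to smallest: 2130, 1915, 1686, 1472, 1035, 285 bp.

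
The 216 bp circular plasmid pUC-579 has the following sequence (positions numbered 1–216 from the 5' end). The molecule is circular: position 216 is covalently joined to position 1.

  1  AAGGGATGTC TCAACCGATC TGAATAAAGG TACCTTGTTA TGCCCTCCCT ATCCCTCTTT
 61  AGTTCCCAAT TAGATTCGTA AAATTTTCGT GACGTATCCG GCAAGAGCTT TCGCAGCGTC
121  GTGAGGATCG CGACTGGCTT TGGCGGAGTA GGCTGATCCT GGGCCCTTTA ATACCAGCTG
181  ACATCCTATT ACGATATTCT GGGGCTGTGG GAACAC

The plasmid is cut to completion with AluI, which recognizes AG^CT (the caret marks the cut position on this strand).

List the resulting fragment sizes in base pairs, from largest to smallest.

146, 70 bp

AluI sites (AGCT) start at positions 106, 176.
AluI cuts after base 2 of each site, so after positions 107, 177.
Circular molecule, 2 cuts → 2 fragments:
  108–177 → 70 bp
  178–216 then 1–107 → 39 + 107 = 146 bp
Sorted largest to smallest: 146, 70 bp.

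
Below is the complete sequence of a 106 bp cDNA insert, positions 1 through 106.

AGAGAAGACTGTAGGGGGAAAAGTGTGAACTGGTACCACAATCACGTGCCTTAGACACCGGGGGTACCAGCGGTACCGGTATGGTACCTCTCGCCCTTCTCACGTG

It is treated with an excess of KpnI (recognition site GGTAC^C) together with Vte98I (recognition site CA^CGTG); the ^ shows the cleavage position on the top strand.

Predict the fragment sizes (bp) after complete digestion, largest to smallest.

36, 23, 15, 11, 9, 8, 4 bp

KpnI sites (GGTACC) start at positions 32, 63, 72, 83.
KpnI cuts after base 5 of each site (before the last base), so after positions 36, 67, 76, 87.
Vte98I sites (CACGTG) start at positions 43, 101.
Vte98I cuts after base 2 of each site, so after positions 44, 102.
Combined cut positions: 36, 44, 67, 76, 87, 102.
Linear molecule, 6 cuts → 7 fragments:
  1–36 → 36 bp
  37–44 → 8 bp
  45–67 → 23 bp
  68–76 → 9 bp
  77–87 → 11 bp
  88–102 → 15 bp
  103–106 → 4 bp
Sorted largest to smallest: 36, 23, 15, 11, 9, 8, 4 bp.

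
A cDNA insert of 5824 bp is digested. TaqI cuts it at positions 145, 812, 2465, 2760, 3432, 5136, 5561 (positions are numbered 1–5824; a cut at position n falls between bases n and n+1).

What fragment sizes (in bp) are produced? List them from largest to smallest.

1704, 1653, 672, 667, 425, 295, 263, 145 bp

Linear molecule, 7 cuts → 8 fragments:
  145 − 0 = 145 bp
  812 − 145 = 667 bp
  2465 − 812 = 1653 bp
  2760 − 2465 = 295 bp
  3432 − 2760 = 672 bp
  5136 − 3432 = 1704 bp
  5561 − 5136 = 425 bp
  5824 − 5561 = 263 bp
Sorted largest to smallest: 1704, 1653, 672, 667, 425, 295, 263, 145 bp.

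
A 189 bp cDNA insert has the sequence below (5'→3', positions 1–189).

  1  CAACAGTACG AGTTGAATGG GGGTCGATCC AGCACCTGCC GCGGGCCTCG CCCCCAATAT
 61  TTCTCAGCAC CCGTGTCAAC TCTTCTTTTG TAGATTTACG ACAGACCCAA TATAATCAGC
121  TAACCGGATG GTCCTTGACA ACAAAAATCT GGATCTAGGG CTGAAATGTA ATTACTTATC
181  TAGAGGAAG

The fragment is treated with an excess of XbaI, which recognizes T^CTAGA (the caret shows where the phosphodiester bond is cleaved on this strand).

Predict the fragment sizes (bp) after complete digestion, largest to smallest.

179, 10 bp

The XbaI site (TCTAGA) starts at position 179.
XbaI cuts after the first base of each site, so after position 179.
Linear molecule, 1 cut → 2 fragments:
  1–179 → 179 bp
  180–189 → 10 bp
Sorted largest to smallest: 179, 10 bp.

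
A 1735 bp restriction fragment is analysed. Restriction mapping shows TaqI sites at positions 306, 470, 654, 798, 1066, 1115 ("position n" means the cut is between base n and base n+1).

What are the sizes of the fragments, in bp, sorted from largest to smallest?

620, 306, 268, 184, 164, 144, 49 bp

Linear molecule, 6 cuts → 7 fragments:
  306 − 0 = 306 bp
  470 − 306 = 164 bp
  654 − 470 = 184 bp
  798 − 654 = 144 bp
  1066 − 798 = 268 bp
  1115 − 1066 = 49 bp
  1735 − 1115 = 620 bp
Sorted largest to smallest: 620, 306, 268, 184, 164, 144, 49 bp.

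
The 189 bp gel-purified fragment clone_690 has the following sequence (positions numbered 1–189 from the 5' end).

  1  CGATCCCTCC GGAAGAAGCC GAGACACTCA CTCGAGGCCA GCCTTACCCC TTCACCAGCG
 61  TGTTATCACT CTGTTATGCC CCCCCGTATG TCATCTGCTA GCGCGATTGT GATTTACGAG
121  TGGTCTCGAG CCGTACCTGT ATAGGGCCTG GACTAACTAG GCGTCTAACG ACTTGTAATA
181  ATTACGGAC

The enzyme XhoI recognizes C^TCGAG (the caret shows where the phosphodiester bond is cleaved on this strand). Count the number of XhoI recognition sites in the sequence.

2

CTCGAG occurs starting at positions 31, 125.
XhoI cuts at 2 sites.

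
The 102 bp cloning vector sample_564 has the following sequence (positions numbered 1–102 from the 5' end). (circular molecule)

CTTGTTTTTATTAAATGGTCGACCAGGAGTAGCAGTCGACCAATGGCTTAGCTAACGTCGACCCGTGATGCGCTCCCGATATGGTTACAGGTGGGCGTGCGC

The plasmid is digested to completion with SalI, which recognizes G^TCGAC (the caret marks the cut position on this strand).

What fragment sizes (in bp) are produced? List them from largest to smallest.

63, 22, 17 bp

SalI sites (GTCGAC) start at positions 18, 35, 57.
SalI cuts after the first base of each site, so after positions 18, 35, 57.
Circular molecule, 3 cuts → 3 fragments:
  19–35 → 17 bp
  36–57 → 22 bp
  58–102 then 1–18 → 45 + 18 = 63 bp
Sorted largest to smallest: 63, 22, 17 bp.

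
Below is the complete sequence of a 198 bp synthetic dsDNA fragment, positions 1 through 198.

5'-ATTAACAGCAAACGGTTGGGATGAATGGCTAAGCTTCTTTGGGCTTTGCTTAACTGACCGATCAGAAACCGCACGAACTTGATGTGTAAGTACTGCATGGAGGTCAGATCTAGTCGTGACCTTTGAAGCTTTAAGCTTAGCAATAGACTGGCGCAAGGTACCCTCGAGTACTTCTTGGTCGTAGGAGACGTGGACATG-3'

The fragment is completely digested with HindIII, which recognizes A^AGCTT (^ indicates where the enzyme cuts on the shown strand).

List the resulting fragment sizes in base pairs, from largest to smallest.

95, 65, 31, 7 bp

HindIII sites (AAGCTT) start at positions 31, 126, 133.
HindIII cuts after the first base of each site, so after positions 31, 126, 133.
Linear molecule, 3 cuts → 4 fragments:
  1–31 → 31 bp
  32–126 → 95 bp
  127–133 → 7 bp
  134–198 → 65 bp
Sorted largest to smallest: 95, 65, 31, 7 bp.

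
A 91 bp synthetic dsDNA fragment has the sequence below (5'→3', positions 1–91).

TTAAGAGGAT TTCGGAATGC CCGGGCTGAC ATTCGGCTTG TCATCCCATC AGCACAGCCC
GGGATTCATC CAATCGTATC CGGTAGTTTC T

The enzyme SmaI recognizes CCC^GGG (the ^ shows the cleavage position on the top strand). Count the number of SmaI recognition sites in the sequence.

CCCGGG occurs starting at positions 20, 58.
SmaI cuts at 2 sites.

2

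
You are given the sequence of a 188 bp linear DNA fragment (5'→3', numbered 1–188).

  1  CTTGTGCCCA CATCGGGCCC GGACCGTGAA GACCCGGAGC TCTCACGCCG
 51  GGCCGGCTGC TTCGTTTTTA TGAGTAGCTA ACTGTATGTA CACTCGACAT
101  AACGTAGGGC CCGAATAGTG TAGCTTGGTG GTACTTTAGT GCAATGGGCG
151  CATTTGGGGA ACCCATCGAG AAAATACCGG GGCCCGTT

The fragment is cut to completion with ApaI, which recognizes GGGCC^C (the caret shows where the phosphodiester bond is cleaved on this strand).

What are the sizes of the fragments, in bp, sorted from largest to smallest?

92, 73, 19, 4 bp

ApaI sites (GGGCCC) start at positions 15, 107, 180.
ApaI cuts after base 5 of each site (before the last base), so after positions 19, 111, 184.
Linear molecule, 3 cuts → 4 fragments:
  1–19 → 19 bp
  20–111 → 92 bp
  112–184 → 73 bp
  185–188 → 4 bp
Sorted largest to smallest: 92, 73, 19, 4 bp.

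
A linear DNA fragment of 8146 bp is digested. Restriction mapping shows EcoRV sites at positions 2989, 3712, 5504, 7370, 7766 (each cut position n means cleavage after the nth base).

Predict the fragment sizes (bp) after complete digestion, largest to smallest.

2989, 1866, 1792, 723, 396, 380 bp

Linear molecule, 5 cuts → 6 fragments:
  2989 − 0 = 2989 bp
  3712 − 2989 = 723 bp
  5504 − 3712 = 1792 bp
  7370 − 5504 = 1866 bp
  7766 − 7370 = 396 bp
  8146 − 7766 = 380 bp
Sorted largest to smallest: 2989, 1866, 1792, 723, 396, 380 bp.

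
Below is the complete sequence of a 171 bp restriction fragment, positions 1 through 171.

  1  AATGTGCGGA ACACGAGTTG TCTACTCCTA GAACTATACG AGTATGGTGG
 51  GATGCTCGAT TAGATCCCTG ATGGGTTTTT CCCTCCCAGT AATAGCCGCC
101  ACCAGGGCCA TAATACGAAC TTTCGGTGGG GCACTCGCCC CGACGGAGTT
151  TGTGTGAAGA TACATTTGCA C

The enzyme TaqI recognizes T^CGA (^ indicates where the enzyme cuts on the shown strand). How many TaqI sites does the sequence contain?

1

TCGA occurs starting at position 56.
TaqI cuts at 1 site.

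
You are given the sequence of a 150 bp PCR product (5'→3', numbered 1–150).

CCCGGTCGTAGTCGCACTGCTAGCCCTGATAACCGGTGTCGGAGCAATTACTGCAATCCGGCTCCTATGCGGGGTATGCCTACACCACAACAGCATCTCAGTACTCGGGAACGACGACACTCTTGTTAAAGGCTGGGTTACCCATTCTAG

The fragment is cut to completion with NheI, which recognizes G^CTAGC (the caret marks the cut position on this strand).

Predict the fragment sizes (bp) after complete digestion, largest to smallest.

131, 19 bp

The NheI site (GCTAGC) starts at position 19.
NheI cuts after the first base of each site, so after position 19.
Linear molecule, 1 cut → 2 fragments:
  1–19 → 19 bp
  20–150 → 131 bp
Sorted largest to smallest: 131, 19 bp.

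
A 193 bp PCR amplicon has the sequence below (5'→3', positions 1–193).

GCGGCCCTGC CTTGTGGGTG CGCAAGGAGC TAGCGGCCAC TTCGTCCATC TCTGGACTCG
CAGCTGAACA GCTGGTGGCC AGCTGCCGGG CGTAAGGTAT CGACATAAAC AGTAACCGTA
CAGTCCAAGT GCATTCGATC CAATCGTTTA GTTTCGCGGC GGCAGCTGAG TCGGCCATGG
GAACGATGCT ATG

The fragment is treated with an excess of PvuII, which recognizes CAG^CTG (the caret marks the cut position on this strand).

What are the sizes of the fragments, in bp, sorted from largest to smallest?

83, 63, 28, 11, 8 bp

PvuII sites (CAGCTG) start at positions 61, 69, 80, 163.
PvuII cuts after base 3 of each site, so after positions 63, 71, 82, 165.
Linear molecule, 4 cuts → 5 fragments:
  1–63 → 63 bp
  64–71 → 8 bp
  72–82 → 11 bp
  83–165 → 83 bp
  166–193 → 28 bp
Sorted largest to smallest: 83, 63, 28, 11, 8 bp.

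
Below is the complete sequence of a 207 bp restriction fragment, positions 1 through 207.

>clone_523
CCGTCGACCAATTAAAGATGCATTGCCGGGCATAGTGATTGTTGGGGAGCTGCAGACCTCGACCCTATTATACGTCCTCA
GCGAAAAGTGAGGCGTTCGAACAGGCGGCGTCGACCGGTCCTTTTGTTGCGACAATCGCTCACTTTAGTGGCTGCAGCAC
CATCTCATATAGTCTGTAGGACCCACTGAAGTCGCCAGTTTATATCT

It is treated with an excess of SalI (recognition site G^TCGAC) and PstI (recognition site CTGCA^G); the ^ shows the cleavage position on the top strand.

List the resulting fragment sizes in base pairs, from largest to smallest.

56, 51, 51, 46, 3 bp

SalI sites (GTCGAC) start at positions 3, 110.
SalI cuts after the first base of each site, so after positions 3, 110.
PstI sites (CTGCAG) start at positions 50, 152.
PstI cuts after base 5 of each site (before the last base), so after positions 54, 156.
Combined cut positions: 3, 54, 110, 156.
Linear molecule, 4 cuts → 5 fragments:
  1–3 → 3 bp
  4–54 → 51 bp
  55–110 → 56 bp
  111–156 → 46 bp
  157–207 → 51 bp
Sorted largest to smallest: 56, 51, 51, 46, 3 bp.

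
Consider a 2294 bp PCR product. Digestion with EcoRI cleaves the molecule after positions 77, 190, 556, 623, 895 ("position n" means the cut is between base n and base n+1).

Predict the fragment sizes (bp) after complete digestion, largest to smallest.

Linear molecule, 5 cuts → 6 fragments:
  77 − 0 = 77 bp
  190 − 77 = 113 bp
  556 − 190 = 366 bp
  623 − 556 = 67 bp
  895 − 623 = 272 bp
  2294 − 895 = 1399 bp
Sorted largest to smallest: 1399, 366, 272, 113, 77, 67 bp.

1399, 366, 272, 113, 77, 67 bp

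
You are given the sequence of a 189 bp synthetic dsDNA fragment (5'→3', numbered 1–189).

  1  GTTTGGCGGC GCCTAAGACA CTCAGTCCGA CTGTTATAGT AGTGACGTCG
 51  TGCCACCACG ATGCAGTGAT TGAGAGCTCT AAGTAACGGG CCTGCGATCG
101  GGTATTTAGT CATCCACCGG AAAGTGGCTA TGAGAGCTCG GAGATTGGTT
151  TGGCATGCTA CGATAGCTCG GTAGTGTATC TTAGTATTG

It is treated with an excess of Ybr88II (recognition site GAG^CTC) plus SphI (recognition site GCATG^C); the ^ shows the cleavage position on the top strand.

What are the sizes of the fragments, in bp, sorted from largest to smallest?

Ybr88II sites (GAGCTC) start at positions 74, 134.
Ybr88II cuts after base 3 of each site, so after positions 76, 136.
The SphI site (GCATGC) starts at position 153.
SphI cuts after base 5 of each site (before the last base), so after position 157.
Combined cut positions: 76, 136, 157.
Linear molecule, 3 cuts → 4 fragments:
  1–76 → 76 bp
  77–136 → 60 bp
  137–157 → 21 bp
  158–189 → 32 bp
Sorted largest to smallest: 76, 60, 32, 21 bp.

76, 60, 32, 21 bp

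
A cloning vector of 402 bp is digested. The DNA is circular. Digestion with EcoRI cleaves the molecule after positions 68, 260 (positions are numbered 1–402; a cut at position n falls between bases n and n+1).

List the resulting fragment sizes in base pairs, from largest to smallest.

210, 192 bp

Circular molecule, 2 cuts → 2 fragments:
  260 − 68 = 192 bp
  wrap: 402 − 260 + 68 = 210 bp
Sorted largest to smallest: 210, 192 bp.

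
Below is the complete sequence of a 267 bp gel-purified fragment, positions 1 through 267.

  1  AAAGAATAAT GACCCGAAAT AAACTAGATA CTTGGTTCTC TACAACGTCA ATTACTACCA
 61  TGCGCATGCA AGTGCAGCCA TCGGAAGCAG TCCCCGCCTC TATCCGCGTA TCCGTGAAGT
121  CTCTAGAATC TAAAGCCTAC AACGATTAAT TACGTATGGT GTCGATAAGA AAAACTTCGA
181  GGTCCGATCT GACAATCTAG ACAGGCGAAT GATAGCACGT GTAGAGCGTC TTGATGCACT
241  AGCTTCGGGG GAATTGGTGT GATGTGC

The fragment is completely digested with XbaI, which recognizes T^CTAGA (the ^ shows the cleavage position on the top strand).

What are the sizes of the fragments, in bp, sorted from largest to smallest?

XbaI sites (TCTAGA) start at positions 122, 196.
XbaI cuts after the first base of each site, so after positions 122, 196.
Linear molecule, 2 cuts → 3 fragments:
  1–122 → 122 bp
  123–196 → 74 bp
  197–267 → 71 bp
Sorted largest to smallest: 122, 74, 71 bp.

122, 74, 71 bp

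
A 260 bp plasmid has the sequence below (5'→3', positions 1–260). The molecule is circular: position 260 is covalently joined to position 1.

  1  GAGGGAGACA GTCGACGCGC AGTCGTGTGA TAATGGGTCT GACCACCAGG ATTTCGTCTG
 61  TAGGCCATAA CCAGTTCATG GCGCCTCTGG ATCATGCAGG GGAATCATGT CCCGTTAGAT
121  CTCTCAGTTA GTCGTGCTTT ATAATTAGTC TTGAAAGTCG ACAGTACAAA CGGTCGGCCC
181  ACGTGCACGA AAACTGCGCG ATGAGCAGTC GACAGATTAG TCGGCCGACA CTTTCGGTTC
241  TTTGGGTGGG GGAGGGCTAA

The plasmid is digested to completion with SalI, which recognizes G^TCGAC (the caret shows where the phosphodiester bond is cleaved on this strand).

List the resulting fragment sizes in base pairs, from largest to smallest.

SalI sites (GTCGAC) start at positions 11, 157, 208.
SalI cuts after the first base of each site, so after positions 11, 157, 208.
Circular molecule, 3 cuts → 3 fragments:
  12–157 → 146 bp
  158–208 → 51 bp
  209–260 then 1–11 → 52 + 11 = 63 bp
Sorted largest to smallest: 146, 63, 51 bp.

146, 63, 51 bp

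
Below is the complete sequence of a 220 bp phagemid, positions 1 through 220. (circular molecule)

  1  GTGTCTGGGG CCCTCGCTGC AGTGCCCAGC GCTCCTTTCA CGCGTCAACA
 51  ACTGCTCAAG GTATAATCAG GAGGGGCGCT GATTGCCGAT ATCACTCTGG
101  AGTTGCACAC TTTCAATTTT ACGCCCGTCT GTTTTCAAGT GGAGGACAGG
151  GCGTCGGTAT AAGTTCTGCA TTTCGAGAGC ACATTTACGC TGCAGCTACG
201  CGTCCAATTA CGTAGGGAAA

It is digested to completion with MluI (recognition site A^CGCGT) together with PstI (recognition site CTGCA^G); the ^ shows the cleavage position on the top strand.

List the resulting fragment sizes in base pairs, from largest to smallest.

MluI sites (ACGCGT) start at positions 40, 198.
MluI cuts after the first base of each site, so after positions 40, 198.
PstI sites (CTGCAG) start at positions 17, 190.
PstI cuts after base 5 of each site (before the last base), so after positions 21, 194.
Combined cut positions: 21, 40, 194, 198.
Circular molecule, 4 cuts → 4 fragments:
  22–40 → 19 bp
  41–194 → 154 bp
  195–198 → 4 bp
  199–220 then 1–21 → 22 + 21 = 43 bp
Sorted largest to smallest: 154, 43, 19, 4 bp.

154, 43, 19, 4 bp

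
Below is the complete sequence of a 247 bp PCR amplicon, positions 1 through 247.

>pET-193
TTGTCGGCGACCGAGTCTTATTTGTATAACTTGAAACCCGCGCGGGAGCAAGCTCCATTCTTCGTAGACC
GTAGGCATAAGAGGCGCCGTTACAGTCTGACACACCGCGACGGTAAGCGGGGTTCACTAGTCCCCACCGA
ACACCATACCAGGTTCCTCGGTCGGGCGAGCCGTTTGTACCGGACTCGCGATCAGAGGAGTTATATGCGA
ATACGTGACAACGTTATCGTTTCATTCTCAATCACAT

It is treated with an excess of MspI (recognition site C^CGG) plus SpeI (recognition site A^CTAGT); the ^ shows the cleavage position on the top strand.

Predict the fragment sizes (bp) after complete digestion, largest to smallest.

126, 67, 54 bp

The MspI site (CCGG) starts at position 180.
MspI cuts after the first base of each site, so after position 180.
The SpeI site (ACTAGT) starts at position 126.
SpeI cuts after the first base of each site, so after position 126.
Combined cut positions: 126, 180.
Linear molecule, 2 cuts → 3 fragments:
  1–126 → 126 bp
  127–180 → 54 bp
  181–247 → 67 bp
Sorted largest to smallest: 126, 67, 54 bp.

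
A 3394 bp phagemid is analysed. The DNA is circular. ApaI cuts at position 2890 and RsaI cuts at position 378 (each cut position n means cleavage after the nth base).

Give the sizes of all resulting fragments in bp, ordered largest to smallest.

Combined cut positions (sorted): 378, 2890.
Circular molecule, 2 cuts → 2 fragments:
  2890 − 378 = 2512 bp
  wrap: 3394 − 2890 + 378 = 882 bp
Sorted largest to smallest: 2512, 882 bp.

2512, 882 bp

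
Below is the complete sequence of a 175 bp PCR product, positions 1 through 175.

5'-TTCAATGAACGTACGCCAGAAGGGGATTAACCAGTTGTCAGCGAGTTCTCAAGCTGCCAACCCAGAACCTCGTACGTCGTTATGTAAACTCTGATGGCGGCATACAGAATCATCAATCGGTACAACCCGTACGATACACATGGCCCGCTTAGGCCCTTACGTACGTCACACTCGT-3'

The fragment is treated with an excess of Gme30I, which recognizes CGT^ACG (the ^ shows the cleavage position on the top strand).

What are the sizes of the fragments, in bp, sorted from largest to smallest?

61, 57, 32, 13, 12 bp

Gme30I sites (CGTACG) start at positions 10, 71, 128, 160.
Gme30I cuts after base 3 of each site, so after positions 12, 73, 130, 162.
Linear molecule, 4 cuts → 5 fragments:
  1–12 → 12 bp
  13–73 → 61 bp
  74–130 → 57 bp
  131–162 → 32 bp
  163–175 → 13 bp
Sorted largest to smallest: 61, 57, 32, 13, 12 bp.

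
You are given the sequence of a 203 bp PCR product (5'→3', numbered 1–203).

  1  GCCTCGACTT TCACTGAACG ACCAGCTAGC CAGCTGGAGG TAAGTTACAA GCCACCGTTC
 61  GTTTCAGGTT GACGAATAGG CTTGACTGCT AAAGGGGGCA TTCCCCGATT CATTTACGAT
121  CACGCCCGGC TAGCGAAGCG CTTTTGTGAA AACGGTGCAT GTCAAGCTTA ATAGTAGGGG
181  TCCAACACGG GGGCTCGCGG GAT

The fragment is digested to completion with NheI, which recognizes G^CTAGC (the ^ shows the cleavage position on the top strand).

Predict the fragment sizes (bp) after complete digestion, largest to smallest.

104, 74, 25 bp

NheI sites (GCTAGC) start at positions 25, 129.
NheI cuts after the first base of each site, so after positions 25, 129.
Linear molecule, 2 cuts → 3 fragments:
  1–25 → 25 bp
  26–129 → 104 bp
  130–203 → 74 bp
Sorted largest to smallest: 104, 74, 25 bp.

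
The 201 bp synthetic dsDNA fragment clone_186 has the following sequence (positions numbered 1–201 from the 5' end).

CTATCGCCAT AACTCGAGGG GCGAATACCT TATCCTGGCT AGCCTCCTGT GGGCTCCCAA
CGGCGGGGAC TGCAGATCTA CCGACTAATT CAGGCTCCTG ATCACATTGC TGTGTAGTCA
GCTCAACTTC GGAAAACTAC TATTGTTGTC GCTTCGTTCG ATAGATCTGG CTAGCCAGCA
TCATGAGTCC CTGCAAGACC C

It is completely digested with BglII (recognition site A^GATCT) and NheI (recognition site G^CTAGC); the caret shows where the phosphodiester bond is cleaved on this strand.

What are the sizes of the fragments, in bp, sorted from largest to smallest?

BglII sites (AGATCT) start at positions 74, 163.
BglII cuts after the first base of each site, so after positions 74, 163.
NheI sites (GCTAGC) start at positions 38, 170.
NheI cuts after the first base of each site, so after positions 38, 170.
Combined cut positions: 38, 74, 163, 170.
Linear molecule, 4 cuts → 5 fragments:
  1–38 → 38 bp
  39–74 → 36 bp
  75–163 → 89 bp
  164–170 → 7 bp
  171–201 → 31 bp
Sorted largest to smallest: 89, 38, 36, 31, 7 bp.

89, 38, 36, 31, 7 bp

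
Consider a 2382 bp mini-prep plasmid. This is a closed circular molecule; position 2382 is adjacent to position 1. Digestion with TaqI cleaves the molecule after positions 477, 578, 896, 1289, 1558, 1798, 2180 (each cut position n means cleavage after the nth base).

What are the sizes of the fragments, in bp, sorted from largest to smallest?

679, 393, 382, 318, 269, 240, 101 bp

Circular molecule, 7 cuts → 7 fragments:
  578 − 477 = 101 bp
  896 − 578 = 318 bp
  1289 − 896 = 393 bp
  1558 − 1289 = 269 bp
  1798 − 1558 = 240 bp
  2180 − 1798 = 382 bp
  wrap: 2382 − 2180 + 477 = 679 bp
Sorted largest to smallest: 679, 393, 382, 318, 269, 240, 101 bp.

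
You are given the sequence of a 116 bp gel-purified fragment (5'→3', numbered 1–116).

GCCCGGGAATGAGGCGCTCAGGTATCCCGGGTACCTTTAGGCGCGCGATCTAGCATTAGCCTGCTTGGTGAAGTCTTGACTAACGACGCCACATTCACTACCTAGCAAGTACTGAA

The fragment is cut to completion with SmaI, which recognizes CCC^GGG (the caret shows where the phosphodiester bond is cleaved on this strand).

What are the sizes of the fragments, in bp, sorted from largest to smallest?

88, 24, 4 bp

SmaI sites (CCCGGG) start at positions 2, 26.
SmaI cuts after base 3 of each site, so after positions 4, 28.
Linear molecule, 2 cuts → 3 fragments:
  1–4 → 4 bp
  5–28 → 24 bp
  29–116 → 88 bp
Sorted largest to smallest: 88, 24, 4 bp.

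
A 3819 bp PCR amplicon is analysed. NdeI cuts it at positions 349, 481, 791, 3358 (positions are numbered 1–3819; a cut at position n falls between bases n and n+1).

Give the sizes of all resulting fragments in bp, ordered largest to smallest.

2567, 461, 349, 310, 132 bp

Linear molecule, 4 cuts → 5 fragments:
  349 − 0 = 349 bp
  481 − 349 = 132 bp
  791 − 481 = 310 bp
  3358 − 791 = 2567 bp
  3819 − 3358 = 461 bp
Sorted largest to smallest: 2567, 461, 349, 310, 132 bp.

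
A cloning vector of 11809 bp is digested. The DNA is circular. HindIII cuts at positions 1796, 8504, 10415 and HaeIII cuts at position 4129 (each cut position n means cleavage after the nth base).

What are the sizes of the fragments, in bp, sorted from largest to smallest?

Combined cut positions (sorted): 1796, 4129, 8504, 10415.
Circular molecule, 4 cuts → 4 fragments:
  4129 − 1796 = 2333 bp
  8504 − 4129 = 4375 bp
  10415 − 8504 = 1911 bp
  wrap: 11809 − 10415 + 1796 = 3190 bp
Sorted largest to smallest: 4375, 3190, 2333, 1911 bp.

4375, 3190, 2333, 1911 bp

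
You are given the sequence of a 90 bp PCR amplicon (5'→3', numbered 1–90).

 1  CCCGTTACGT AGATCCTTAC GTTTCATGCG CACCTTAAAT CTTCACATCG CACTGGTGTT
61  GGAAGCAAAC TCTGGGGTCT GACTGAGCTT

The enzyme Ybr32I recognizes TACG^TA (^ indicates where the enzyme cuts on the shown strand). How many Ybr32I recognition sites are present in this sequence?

TACGTA occurs starting at position 6.
Ybr32I cuts at 1 site.

1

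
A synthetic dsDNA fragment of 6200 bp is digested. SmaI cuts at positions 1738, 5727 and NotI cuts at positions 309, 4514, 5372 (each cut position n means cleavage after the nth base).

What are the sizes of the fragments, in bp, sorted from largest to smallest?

2776, 1429, 858, 473, 355, 309 bp

Combined cut positions (sorted): 309, 1738, 4514, 5372, 5727.
Linear molecule, 5 cuts → 6 fragments:
  309 − 0 = 309 bp
  1738 − 309 = 1429 bp
  4514 − 1738 = 2776 bp
  5372 − 4514 = 858 bp
  5727 − 5372 = 355 bp
  6200 − 5727 = 473 bp
Sorted largest to smallest: 2776, 1429, 858, 473, 355, 309 bp.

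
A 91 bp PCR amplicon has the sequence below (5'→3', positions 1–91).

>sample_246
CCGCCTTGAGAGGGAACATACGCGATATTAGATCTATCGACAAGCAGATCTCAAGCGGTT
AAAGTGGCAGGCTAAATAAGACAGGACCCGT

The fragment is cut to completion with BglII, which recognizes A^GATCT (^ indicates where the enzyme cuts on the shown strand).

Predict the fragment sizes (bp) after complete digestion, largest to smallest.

45, 30, 16 bp

BglII sites (AGATCT) start at positions 30, 46.
BglII cuts after the first base of each site, so after positions 30, 46.
Linear molecule, 2 cuts → 3 fragments:
  1–30 → 30 bp
  31–46 → 16 bp
  47–91 → 45 bp
Sorted largest to smallest: 45, 30, 16 bp.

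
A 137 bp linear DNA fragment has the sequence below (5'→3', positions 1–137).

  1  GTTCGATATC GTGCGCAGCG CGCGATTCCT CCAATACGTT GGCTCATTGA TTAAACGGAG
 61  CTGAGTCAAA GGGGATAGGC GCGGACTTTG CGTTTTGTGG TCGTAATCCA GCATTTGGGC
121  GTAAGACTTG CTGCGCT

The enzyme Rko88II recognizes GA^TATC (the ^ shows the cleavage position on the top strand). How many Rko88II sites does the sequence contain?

GATATC occurs starting at position 5.
Rko88II cuts at 1 site.

1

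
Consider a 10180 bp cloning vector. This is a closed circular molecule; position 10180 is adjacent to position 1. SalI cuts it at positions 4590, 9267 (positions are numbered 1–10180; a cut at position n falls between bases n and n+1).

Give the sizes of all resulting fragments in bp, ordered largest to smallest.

5503, 4677 bp

Circular molecule, 2 cuts → 2 fragments:
  9267 − 4590 = 4677 bp
  wrap: 10180 − 9267 + 4590 = 5503 bp
Sorted largest to smallest: 5503, 4677 bp.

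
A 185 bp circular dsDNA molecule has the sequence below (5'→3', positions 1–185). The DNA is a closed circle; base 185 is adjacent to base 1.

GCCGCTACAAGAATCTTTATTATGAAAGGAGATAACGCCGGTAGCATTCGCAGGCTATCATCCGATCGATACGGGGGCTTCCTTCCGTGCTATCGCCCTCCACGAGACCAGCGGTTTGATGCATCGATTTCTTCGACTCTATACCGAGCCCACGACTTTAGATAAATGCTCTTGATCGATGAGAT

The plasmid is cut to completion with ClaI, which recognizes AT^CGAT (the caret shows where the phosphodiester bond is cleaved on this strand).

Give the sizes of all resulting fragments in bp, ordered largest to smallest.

75, 58, 52 bp

ClaI sites (ATCGAT) start at positions 65, 123, 175.
ClaI cuts after base 2 of each site, so after positions 66, 124, 176.
Circular molecule, 3 cuts → 3 fragments:
  67–124 → 58 bp
  125–176 → 52 bp
  177–185 then 1–66 → 9 + 66 = 75 bp
Sorted largest to smallest: 75, 58, 52 bp.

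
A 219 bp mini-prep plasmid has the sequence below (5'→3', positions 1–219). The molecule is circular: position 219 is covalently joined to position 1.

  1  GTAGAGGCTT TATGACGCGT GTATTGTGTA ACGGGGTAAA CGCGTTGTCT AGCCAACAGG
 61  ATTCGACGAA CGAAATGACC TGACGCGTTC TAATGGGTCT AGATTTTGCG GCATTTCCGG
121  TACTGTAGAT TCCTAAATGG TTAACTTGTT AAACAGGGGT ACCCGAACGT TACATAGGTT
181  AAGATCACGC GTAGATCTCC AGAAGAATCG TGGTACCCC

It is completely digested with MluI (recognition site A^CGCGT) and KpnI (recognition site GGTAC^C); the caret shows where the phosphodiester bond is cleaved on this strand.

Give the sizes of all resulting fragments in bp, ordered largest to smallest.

MluI sites (ACGCGT) start at positions 15, 40, 83, 187.
MluI cuts after the first base of each site, so after positions 15, 40, 83, 187.
KpnI sites (GGTACC) start at positions 158, 212.
KpnI cuts after base 5 of each site (before the last base), so after positions 162, 216.
Combined cut positions: 15, 40, 83, 162, 187, 216.
Circular molecule, 6 cuts → 6 fragments:
  16–40 → 25 bp
  41–83 → 43 bp
  84–162 → 79 bp
  163–187 → 25 bp
  188–216 → 29 bp
  217–219 then 1–15 → 3 + 15 = 18 bp
Sorted largest to smallest: 79, 43, 29, 25, 25, 18 bp.

79, 43, 29, 25, 25, 18 bp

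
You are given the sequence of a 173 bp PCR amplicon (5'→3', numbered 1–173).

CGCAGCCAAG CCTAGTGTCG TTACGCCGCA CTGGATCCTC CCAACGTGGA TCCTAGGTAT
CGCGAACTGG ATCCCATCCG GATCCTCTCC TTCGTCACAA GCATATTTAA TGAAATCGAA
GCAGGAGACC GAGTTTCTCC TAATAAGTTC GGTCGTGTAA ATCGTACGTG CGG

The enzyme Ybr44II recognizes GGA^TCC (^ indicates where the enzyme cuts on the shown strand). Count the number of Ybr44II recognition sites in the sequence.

4

GGATCC occurs starting at positions 33, 48, 69, 80.
Ybr44II cuts at 4 sites.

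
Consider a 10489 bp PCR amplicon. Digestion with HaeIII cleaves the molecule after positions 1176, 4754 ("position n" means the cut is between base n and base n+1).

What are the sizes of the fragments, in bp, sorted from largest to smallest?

Linear molecule, 2 cuts → 3 fragments:
  1176 − 0 = 1176 bp
  4754 − 1176 = 3578 bp
  10489 − 4754 = 5735 bp
Sorted largest to smallest: 5735, 3578, 1176 bp.

5735, 3578, 1176 bp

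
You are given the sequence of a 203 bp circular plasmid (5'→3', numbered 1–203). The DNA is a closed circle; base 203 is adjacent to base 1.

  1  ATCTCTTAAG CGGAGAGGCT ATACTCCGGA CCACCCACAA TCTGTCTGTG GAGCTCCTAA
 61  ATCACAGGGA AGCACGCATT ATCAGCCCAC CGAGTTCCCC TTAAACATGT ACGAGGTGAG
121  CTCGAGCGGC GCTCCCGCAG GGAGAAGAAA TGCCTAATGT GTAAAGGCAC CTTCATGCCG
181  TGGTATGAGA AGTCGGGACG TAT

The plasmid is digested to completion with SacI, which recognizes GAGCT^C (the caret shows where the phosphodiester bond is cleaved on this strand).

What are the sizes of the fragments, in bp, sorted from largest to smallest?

SacI sites (GAGCTC) start at positions 51, 118.
SacI cuts after base 5 of each site (before the last base), so after positions 55, 122.
Circular molecule, 2 cuts → 2 fragments:
  56–122 → 67 bp
  123–203 then 1–55 → 81 + 55 = 136 bp
Sorted largest to smallest: 136, 67 bp.

136, 67 bp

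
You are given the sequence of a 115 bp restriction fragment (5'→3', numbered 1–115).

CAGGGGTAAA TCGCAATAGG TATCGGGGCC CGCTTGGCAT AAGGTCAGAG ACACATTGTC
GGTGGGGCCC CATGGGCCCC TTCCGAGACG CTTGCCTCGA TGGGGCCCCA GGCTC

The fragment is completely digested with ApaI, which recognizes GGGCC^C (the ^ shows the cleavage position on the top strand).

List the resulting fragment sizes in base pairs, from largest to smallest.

39, 30, 29, 9, 8 bp

ApaI sites (GGGCCC) start at positions 26, 65, 74, 103.
ApaI cuts after base 5 of each site (before the last base), so after positions 30, 69, 78, 107.
Linear molecule, 4 cuts → 5 fragments:
  1–30 → 30 bp
  31–69 → 39 bp
  70–78 → 9 bp
  79–107 → 29 bp
  108–115 → 8 bp
Sorted largest to smallest: 39, 30, 29, 9, 8 bp.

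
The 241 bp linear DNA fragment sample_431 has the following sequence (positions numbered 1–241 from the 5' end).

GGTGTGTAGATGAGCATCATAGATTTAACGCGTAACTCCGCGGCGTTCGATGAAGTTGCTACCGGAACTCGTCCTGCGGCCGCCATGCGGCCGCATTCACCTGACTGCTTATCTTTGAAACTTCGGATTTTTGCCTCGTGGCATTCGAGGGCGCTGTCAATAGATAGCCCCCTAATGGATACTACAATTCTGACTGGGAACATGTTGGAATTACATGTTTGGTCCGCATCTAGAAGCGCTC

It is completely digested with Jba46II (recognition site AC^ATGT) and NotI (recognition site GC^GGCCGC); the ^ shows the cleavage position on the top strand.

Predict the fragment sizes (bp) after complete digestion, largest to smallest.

113, 77, 27, 13, 11 bp

Jba46II sites (ACATGT) start at positions 200, 213.
Jba46II cuts after base 2 of each site, so after positions 201, 214.
NotI sites (GCGGCCGC) start at positions 76, 87.
NotI cuts after base 2 of each site, so after positions 77, 88.
Combined cut positions: 77, 88, 201, 214.
Linear molecule, 4 cuts → 5 fragments:
  1–77 → 77 bp
  78–88 → 11 bp
  89–201 → 113 bp
  202–214 → 13 bp
  215–241 → 27 bp
Sorted largest to smallest: 113, 77, 27, 13, 11 bp.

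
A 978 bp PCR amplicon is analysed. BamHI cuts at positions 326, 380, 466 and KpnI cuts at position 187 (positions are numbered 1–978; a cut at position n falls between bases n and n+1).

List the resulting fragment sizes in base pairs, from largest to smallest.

512, 187, 139, 86, 54 bp

Combined cut positions (sorted): 187, 326, 380, 466.
Linear molecule, 4 cuts → 5 fragments:
  187 − 0 = 187 bp
  326 − 187 = 139 bp
  380 − 326 = 54 bp
  466 − 380 = 86 bp
  978 − 466 = 512 bp
Sorted largest to smallest: 512, 187, 139, 86, 54 bp.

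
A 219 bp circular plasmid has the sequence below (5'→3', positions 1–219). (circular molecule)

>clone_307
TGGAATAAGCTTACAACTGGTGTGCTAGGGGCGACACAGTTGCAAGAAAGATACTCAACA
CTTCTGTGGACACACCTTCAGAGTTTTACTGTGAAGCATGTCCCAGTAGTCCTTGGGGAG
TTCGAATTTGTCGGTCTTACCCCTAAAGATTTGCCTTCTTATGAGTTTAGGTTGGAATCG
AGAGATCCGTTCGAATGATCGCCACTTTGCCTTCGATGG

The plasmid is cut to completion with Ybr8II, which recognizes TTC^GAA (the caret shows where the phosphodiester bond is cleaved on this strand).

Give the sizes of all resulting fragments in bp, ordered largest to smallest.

Ybr8II sites (TTCGAA) start at positions 121, 190.
Ybr8II cuts after base 3 of each site, so after positions 123, 192.
Circular molecule, 2 cuts → 2 fragments:
  124–192 → 69 bp
  193–219 then 1–123 → 27 + 123 = 150 bp
Sorted largest to smallest: 150, 69 bp.

150, 69 bp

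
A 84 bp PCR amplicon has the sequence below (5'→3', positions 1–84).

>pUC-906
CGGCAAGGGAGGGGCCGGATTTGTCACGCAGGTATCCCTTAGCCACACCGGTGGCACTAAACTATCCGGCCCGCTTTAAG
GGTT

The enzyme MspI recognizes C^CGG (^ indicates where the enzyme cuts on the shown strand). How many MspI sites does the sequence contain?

CCGG occurs starting at positions 15, 48, 66.
MspI cuts at 3 sites.

3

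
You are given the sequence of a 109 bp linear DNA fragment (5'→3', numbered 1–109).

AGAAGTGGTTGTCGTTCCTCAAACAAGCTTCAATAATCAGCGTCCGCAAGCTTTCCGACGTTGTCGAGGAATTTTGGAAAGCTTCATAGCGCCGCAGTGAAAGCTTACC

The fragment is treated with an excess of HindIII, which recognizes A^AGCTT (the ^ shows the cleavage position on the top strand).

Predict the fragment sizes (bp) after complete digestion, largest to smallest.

31, 25, 23, 22, 8 bp

HindIII sites (AAGCTT) start at positions 25, 48, 79, 101.
HindIII cuts after the first base of each site, so after positions 25, 48, 79, 101.
Linear molecule, 4 cuts → 5 fragments:
  1–25 → 25 bp
  26–48 → 23 bp
  49–79 → 31 bp
  80–101 → 22 bp
  102–109 → 8 bp
Sorted largest to smallest: 31, 25, 23, 22, 8 bp.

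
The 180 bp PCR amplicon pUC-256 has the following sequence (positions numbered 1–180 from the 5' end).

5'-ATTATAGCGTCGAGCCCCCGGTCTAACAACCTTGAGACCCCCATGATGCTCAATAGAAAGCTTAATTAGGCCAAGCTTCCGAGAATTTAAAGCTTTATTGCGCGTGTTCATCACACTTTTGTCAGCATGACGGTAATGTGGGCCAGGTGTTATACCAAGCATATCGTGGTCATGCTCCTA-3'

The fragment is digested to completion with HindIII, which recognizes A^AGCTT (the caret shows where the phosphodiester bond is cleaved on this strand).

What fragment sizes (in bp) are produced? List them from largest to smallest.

90, 58, 17, 15 bp

HindIII sites (AAGCTT) start at positions 58, 73, 90.
HindIII cuts after the first base of each site, so after positions 58, 73, 90.
Linear molecule, 3 cuts → 4 fragments:
  1–58 → 58 bp
  59–73 → 15 bp
  74–90 → 17 bp
  91–180 → 90 bp
Sorted largest to smallest: 90, 58, 17, 15 bp.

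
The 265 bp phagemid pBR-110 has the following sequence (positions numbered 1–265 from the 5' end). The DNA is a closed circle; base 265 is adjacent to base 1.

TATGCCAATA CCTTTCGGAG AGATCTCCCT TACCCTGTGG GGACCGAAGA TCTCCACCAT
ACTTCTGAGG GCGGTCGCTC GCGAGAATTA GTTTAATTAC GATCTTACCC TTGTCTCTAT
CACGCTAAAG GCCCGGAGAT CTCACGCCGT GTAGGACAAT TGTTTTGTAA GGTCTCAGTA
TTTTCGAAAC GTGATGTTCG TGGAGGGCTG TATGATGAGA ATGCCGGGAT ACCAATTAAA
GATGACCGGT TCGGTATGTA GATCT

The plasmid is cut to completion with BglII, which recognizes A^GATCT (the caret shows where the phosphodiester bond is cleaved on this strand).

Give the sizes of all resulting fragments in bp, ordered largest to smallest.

BglII sites (AGATCT) start at positions 21, 48, 137, 260.
BglII cuts after the first base of each site, so after positions 21, 48, 137, 260.
Circular molecule, 4 cuts → 4 fragments:
  22–48 → 27 bp
  49–137 → 89 bp
  138–260 → 123 bp
  261–265 then 1–21 → 5 + 21 = 26 bp
Sorted largest to smallest: 123, 89, 27, 26 bp.

123, 89, 27, 26 bp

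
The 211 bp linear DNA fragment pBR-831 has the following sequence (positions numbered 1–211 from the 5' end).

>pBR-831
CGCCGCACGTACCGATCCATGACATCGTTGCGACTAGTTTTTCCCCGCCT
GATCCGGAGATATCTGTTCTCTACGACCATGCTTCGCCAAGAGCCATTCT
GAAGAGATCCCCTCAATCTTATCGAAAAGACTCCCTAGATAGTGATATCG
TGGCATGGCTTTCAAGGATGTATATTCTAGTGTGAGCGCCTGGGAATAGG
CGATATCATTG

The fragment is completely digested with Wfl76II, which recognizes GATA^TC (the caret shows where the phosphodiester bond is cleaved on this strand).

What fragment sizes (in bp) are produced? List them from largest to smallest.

Wfl76II sites (GATATC) start at positions 59, 144, 202.
Wfl76II cuts after base 4 of each site, so after positions 62, 147, 205.
Linear molecule, 3 cuts → 4 fragments:
  1–62 → 62 bp
  63–147 → 85 bp
  148–205 → 58 bp
  206–211 → 6 bp
Sorted largest to smallest: 85, 62, 58, 6 bp.

85, 62, 58, 6 bp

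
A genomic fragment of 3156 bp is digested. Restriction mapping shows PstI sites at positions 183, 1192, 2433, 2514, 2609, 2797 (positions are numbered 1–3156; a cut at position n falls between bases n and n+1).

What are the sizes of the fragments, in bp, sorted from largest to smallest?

1241, 1009, 359, 188, 183, 95, 81 bp

Linear molecule, 6 cuts → 7 fragments:
  183 − 0 = 183 bp
  1192 − 183 = 1009 bp
  2433 − 1192 = 1241 bp
  2514 − 2433 = 81 bp
  2609 − 2514 = 95 bp
  2797 − 2609 = 188 bp
  3156 − 2797 = 359 bp
Sorted largest to smallest: 1241, 1009, 359, 188, 183, 95, 81 bp.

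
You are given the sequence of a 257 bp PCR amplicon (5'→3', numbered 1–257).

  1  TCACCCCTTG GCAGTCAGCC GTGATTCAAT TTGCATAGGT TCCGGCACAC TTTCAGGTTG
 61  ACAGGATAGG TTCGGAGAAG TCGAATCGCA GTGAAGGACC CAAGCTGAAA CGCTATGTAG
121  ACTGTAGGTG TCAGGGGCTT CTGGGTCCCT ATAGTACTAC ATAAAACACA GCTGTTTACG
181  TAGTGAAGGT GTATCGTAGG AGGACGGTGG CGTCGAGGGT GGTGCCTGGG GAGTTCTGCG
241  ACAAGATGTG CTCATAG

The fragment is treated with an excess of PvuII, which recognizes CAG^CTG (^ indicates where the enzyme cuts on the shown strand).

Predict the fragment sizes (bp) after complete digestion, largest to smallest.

The PvuII site (CAGCTG) starts at position 169.
PvuII cuts after base 3 of each site, so after position 171.
Linear molecule, 1 cut → 2 fragments:
  1–171 → 171 bp
  172–257 → 86 bp
Sorted largest to smallest: 171, 86 bp.

171, 86 bp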